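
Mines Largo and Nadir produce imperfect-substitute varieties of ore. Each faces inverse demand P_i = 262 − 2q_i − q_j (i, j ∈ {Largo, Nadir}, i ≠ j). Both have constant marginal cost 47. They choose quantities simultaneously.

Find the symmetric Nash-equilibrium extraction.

43

Mine Largo's profit: π = q_{Largo}(262 − 2q_{Largo} − q_{Nadir}) − 47q_{Largo}.
∂π/∂q_{Largo} = 215 − 4q_{Largo} − q_{Nadir} = 0 ⇒ q_{Largo} = 53.75 − 0.25q_{Nadir}.
By symmetry q_{Nadir} = q_{Largo}; substituting into the reaction function, 1.25q_{Largo} = 53.75 and q_{Largo} = 43.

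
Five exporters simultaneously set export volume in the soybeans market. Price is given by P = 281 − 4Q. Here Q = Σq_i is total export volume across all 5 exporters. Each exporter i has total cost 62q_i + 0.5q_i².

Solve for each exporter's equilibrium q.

A representative exporter's profit is π_i = q_i(281 − 4Q) − 62q_i − 0.5q_i², with Q = q_i + Σ_{j≠i} q_j.
First-order condition: 219 − 9q_i − 4Σ_{j≠i} q_j = 0.
With identical exporters, set every q_j = q: then 219 − 9q − 16q = 0, i.e. q = 219/25 = 8.76.

8.76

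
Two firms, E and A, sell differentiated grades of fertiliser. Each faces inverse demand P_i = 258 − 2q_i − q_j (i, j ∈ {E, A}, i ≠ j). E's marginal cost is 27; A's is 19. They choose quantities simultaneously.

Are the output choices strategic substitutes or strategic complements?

Firm E's profit: π = q_E(258 − 2q_E − q_A) − 27q_E.
∂π/∂q_E = 231 − 4q_E − q_A = 0 ⇒ q_E = 57.75 − 0.25q_A.
The best-response slope dq_E/dq_A = −0.25 < 0: the reaction function is downward-sloping, so the choices are strategic substitutes.

strategic substitutes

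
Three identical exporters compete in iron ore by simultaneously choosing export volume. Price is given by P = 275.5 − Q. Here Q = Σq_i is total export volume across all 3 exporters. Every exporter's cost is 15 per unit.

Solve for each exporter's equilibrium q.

65.125

A representative exporter's profit is π_i = q_i(275.5 − Q) − 15q_i, with Q = q_i + Σ_{j≠i} q_j.
First-order condition: 260.5 − 2q_i − Σ_{j≠i} q_j = 0.
In a symmetric equilibrium every exporter chooses the same q, so Σ_{j≠i} q_j = 2q. The condition becomes 260.5 − 4q = 0, giving q = 260.5/4 = 65.125.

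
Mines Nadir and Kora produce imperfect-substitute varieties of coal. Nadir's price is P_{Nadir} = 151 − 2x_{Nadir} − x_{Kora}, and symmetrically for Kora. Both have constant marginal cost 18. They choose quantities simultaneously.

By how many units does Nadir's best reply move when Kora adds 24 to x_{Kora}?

Mine Nadir's profit: π = x_{Nadir}(151 − 2x_{Nadir} − x_{Kora}) − 18x_{Nadir}.
∂π/∂x_{Nadir} = 133 − 4x_{Nadir} − x_{Kora} = 0 ⇒ x_{Nadir} = 33.25 − 0.25x_{Kora}.
The reaction-function slope is −0.25, so a 24-unit rise in x_{Kora} moves x_{Nadir} by −0.25 × 24 = −6. Nadir's best response falls — the actions are strategic substitutes.

-6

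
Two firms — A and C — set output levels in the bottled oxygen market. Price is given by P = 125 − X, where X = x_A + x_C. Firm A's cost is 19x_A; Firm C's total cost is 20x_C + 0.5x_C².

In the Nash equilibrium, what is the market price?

Firm A's profit: π = x_A(125 − (x_A + x_C)) − 19x_A.
∂π/∂x_A = 106 − 2x_A − x_C = 0, so x_A = 53 − 0.5x_C.
For C: ∂π/∂x_C = 105 − 3x_C − x_A = 0 ⇒ x_C = 35 − (1/3)x_A.
Plugging x_C into A's best response: x_A = 53 − 0.5(35 − (1/3)x_A) ⇒ (5/6)x_A = 35.5, so x_A = 42.6.
Then x_C = 35 − (1/3)·42.6 = 20.8.
Equilibrium price: P = 125 − 63.4 = 61.6.

61.6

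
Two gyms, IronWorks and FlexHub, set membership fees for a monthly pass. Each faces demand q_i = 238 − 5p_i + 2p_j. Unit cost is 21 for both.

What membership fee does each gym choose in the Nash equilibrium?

42.875

IronWorks's profit: π = (p_{IronWorks} − 21)(238 − 5p_{IronWorks} + 2p_{FlexHub}).
∂π/∂p_{IronWorks} = 343 − 10p_{IronWorks} + 2p_{FlexHub} = 0 ⇒ p_{IronWorks} = 34.3 + 0.2p_{FlexHub}.
The game is symmetric, so in equilibrium p_{FlexHub} = p_{IronWorks}: the reaction function gives 0.8p_{IronWorks} = 34.3, hence p_{IronWorks} = 42.875.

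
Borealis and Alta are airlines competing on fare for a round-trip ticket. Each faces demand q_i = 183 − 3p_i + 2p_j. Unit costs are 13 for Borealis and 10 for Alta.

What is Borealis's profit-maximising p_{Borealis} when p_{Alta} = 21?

44

Borealis's profit: π = (p_{Borealis} − 13)(183 − 3p_{Borealis} + 2p_{Alta}).
∂π/∂p_{Borealis} = 222 − 6p_{Borealis} + 2p_{Alta} = 0 ⇒ p_{Borealis} = 37 + (1/3)p_{Alta}.
At p_{Alta} = 21: p_{Borealis} = 37 + (1/3)·21 = 44.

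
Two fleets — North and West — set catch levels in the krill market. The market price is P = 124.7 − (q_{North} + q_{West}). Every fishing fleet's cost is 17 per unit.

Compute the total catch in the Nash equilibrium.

71.8

Fishing fleet North's profit: π = q_{North}(124.7 − (q_{North} + q_{West})) − 17q_{North}.
∂π/∂q_{North} = 107.7 − 2q_{North} − q_{West} = 0, so q_{North} = 53.85 − 0.5q_{West}.
By symmetry q_{West} = q_{North}; substituting into the reaction function, 1.5q_{North} = 53.85 and q_{North} = 35.9.
Total catch: 35.9 + 35.9 = 71.8.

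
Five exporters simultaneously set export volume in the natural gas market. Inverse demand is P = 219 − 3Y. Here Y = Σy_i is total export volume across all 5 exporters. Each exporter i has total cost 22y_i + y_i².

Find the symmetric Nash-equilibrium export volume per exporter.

A representative exporter's profit is π_i = y_i(219 − 3Y) − 22y_i − y_i², with Y = y_i + Σ_{j≠i} y_j.
First-order condition: 197 − 8y_i − 3Σ_{j≠i} y_j = 0.
With identical exporters, set every y_j = y: then 197 − 8y − 12y = 0, i.e. y = 197/20 = 9.85.

9.85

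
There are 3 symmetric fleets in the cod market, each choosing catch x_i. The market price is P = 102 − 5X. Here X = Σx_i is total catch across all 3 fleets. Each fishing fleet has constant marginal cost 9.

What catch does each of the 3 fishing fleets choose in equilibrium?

4.65

A representative fishing fleet's profit is π_i = x_i(102 − 5X) − 9x_i, with X = x_i + Σ_{j≠i} x_j.
First-order condition: 93 − 10x_i − 5Σ_{j≠i} x_j = 0.
Imposing symmetry (x_j = x for all j) turns Σ_{j≠i} x_j into 2x, so 93 = 20x and x = 4.65.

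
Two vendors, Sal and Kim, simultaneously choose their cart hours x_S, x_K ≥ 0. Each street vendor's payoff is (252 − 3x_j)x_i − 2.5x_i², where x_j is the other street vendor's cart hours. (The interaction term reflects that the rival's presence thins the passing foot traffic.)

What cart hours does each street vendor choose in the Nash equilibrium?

31.5

Sal's payoff is (252 − 3x_K)x_S − 2.5x_S².
∂π/∂x_S = 252 − 3x_K − 5x_S = 0, so x_S = 50.4 − 0.6x_K.
Setting x_S = x_K in the reaction function: x_S = 50.4 − 0.6x_S, so x_S = 50.4 / 1.6 = 31.5.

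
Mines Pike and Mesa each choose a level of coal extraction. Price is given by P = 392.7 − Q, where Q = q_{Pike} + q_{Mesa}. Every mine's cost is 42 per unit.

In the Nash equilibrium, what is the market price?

Mine Pike's profit: π = q_{Pike}(392.7 − (q_{Pike} + q_{Mesa})) − 42q_{Pike}.
∂π/∂q_{Pike} = 350.7 − 2q_{Pike} − q_{Mesa} = 0, so q_{Pike} = 175.35 − 0.5q_{Mesa}.
Setting q_{Pike} = q_{Mesa} in the reaction function: q_{Pike} = 175.35 − 0.5q_{Pike}, so q_{Pike} = 175.35 / 1.5 = 116.9.
Equilibrium price: P = 392.7 − 233.8 = 158.9.

158.9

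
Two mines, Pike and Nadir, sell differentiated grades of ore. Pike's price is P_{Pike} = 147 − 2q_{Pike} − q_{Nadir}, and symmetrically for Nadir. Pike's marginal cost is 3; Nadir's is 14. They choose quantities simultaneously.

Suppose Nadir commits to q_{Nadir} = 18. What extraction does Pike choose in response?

31.5

Mine Pike's profit: π = q_{Pike}(147 − 2q_{Pike} − q_{Nadir}) − 3q_{Pike}.
∂π/∂q_{Pike} = 144 − 4q_{Pike} − q_{Nadir} = 0 ⇒ q_{Pike} = 36 − 0.25q_{Nadir}.
At q_{Nadir} = 18: q_{Pike} = 36 − 0.25·18 = 31.5.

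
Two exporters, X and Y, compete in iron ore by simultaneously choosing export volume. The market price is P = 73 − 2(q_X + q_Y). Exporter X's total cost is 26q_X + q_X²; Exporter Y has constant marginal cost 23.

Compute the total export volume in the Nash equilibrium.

14.7

Exporter X's profit: π = q_X(73 − 2(q_X + q_Y)) − 26q_X − q_X².
∂π/∂q_X = 47 − 6q_X − 2q_Y = 0, so q_X = 47/6 − (1/3)q_Y.
For Y: ∂π/∂q_Y = 50 − 4q_Y − 2q_X = 0 ⇒ q_Y = 12.5 − 0.5q_X.
Solving the two reaction functions simultaneously: (1 − (−1/3)(−0.5))q_X = 47/6 − (1/3)·12.5, so (5/6)q_X = 11/3 and q_X = 4.4.
Then q_Y = 12.5 − 0.5·4.4 = 10.3.
Total export volume: 4.4 + 10.3 = 14.7.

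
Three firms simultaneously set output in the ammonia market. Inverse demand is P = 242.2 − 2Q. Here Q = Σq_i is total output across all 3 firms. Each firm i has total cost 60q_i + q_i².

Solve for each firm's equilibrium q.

A representative firm's profit is π_i = q_i(242.2 − 2Q) − 60q_i − q_i², with Q = q_i + Σ_{j≠i} q_j.
First-order condition: 182.2 − 6q_i − 2Σ_{j≠i} q_j = 0.
Imposing symmetry (q_j = q for all j) turns Σ_{j≠i} q_j into 2q, so 182.2 = 10q and q = 18.22.

18.22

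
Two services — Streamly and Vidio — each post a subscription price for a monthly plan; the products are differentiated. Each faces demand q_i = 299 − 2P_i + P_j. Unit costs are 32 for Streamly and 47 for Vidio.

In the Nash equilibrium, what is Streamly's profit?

16562

Streamly's profit: π = (P_{Streamly} − 32)(299 − 2P_{Streamly} + P_{Vidio}).
∂π/∂P_{Streamly} = 363 − 4P_{Streamly} + P_{Vidio} = 0 ⇒ P_{Streamly} = 90.75 + 0.25P_{Vidio}.
Similarly P_{Vidio} = 98.25 + 0.25P_{Streamly}.
Substituting the second reaction function into the first: P_{Streamly} = 90.75 + 0.25(98.25 + 0.25P_{Streamly}), which gives 0.9375P_{Streamly} = 115.3125 ⇒ P_{Streamly} = 123.
Then P_{Vidio} = 98.25 + 0.25·123 = 129.
q_{Streamly} = 299 − 2·123 + 129 = 182.
Profit = (123 − 32)·182 = 16562.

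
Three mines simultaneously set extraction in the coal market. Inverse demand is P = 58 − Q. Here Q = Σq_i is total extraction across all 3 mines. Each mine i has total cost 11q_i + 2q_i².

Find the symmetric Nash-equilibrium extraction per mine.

A representative mine's profit is π_i = q_i(58 − Q) − 11q_i − 2q_i², with Q = q_i + Σ_{j≠i} q_j.
First-order condition: 47 − 6q_i − Σ_{j≠i} q_j = 0.
Imposing symmetry (q_j = q for all j) turns Σ_{j≠i} q_j into 2q, so 47 = 8q and q = 5.875.

5.875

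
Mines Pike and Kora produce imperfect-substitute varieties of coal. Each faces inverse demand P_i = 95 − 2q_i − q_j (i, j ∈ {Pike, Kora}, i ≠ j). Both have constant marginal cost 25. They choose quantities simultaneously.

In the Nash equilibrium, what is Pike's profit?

392

Mine Pike's profit: π = q_{Pike}(95 − 2q_{Pike} − q_{Kora}) − 25q_{Pike}.
∂π/∂q_{Pike} = 70 − 4q_{Pike} − q_{Kora} = 0 ⇒ q_{Pike} = 17.5 − 0.25q_{Kora}.
By symmetry q_{Kora} = q_{Pike}; substituting into the reaction function, 1.25q_{Pike} = 17.5 and q_{Pike} = 14.
P_{Pike} = 95 − 2·14 − 14 = 53.
Profit = (53 − 25)·14 = 392.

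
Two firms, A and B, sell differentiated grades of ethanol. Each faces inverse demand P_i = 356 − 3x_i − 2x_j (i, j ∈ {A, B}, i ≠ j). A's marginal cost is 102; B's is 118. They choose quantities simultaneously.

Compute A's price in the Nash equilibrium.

200.25

Firm A's profit: π = x_A(356 − 3x_A − 2x_B) − 102x_A.
∂π/∂x_A = 254 − 6x_A − 2x_B = 0 ⇒ x_A = 127/3 − (1/3)x_B.
Similarly x_B = 119/3 − (1/3)x_A.
Plugging x_B into A's best response: x_A = 127/3 − (1/3)(119/3 − (1/3)x_A) ⇒ (8/9)x_A = 262/9, so x_A = 32.75.
Then x_B = 119/3 − (1/3)·32.75 = 28.75.
P_A = 356 − 3·32.75 − 2·28.75 = 200.25.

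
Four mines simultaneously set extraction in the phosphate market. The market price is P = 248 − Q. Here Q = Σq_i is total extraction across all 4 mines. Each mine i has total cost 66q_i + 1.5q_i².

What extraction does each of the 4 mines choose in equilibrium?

22.75

A representative mine's profit is π_i = q_i(248 − Q) − 66q_i − 1.5q_i², with Q = q_i + Σ_{j≠i} q_j.
First-order condition: 182 − 5q_i − Σ_{j≠i} q_j = 0.
With identical mines, set every q_j = q: then 182 − 5q − 3q = 0, i.e. q = 182/8 = 22.75.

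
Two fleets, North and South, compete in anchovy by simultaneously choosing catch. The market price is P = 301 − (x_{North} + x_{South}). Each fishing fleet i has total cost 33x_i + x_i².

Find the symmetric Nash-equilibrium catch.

53.6

Fishing fleet North's profit: π = x_{North}(301 − (x_{North} + x_{South})) − 33x_{North} − x_{North}².
∂π/∂x_{North} = 268 − 4x_{North} − x_{South} = 0, so x_{North} = 67 − 0.25x_{South}.
The game is symmetric, so in equilibrium x_{South} = x_{North}: the reaction function gives 1.25x_{North} = 67, hence x_{North} = 53.6.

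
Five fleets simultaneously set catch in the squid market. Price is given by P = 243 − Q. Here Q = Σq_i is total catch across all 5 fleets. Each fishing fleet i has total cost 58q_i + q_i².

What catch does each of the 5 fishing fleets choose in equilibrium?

23.125

A representative fishing fleet's profit is π_i = q_i(243 − Q) − 58q_i − q_i², with Q = q_i + Σ_{j≠i} q_j.
First-order condition: 185 − 4q_i − Σ_{j≠i} q_j = 0.
With identical fishing fleets, set every q_j = q: then 185 − 4q − 4q = 0, i.e. q = 185/8 = 23.125.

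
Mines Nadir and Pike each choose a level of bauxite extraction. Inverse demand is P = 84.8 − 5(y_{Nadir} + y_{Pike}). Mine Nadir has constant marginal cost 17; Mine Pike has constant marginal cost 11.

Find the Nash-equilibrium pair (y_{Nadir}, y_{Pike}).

4.12, 5.32

Mine Nadir's profit: π = y_{Nadir}(84.8 − 5(y_{Nadir} + y_{Pike})) − 17y_{Nadir}.
∂π/∂y_{Nadir} = 67.8 − 10y_{Nadir} − 5y_{Pike} = 0, so y_{Nadir} = 6.78 − 0.5y_{Pike}.
By the same steps for Pike: y_{Pike} = 7.38 − 0.5y_{Nadir}.
Solving the two reaction functions simultaneously: (1 − (−0.5)(−0.5))y_{Nadir} = 6.78 − 0.5·7.38, so 0.75y_{Nadir} = 3.09 and y_{Nadir} = 4.12.
Then y_{Pike} = 7.38 − 0.5·4.12 = 5.32.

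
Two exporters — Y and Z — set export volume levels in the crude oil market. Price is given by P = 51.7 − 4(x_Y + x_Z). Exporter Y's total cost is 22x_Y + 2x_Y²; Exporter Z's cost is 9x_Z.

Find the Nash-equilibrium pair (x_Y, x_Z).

0.835, 4.92

Exporter Y's profit: π = x_Y(51.7 − 4(x_Y + x_Z)) − 22x_Y − 2x_Y².
∂π/∂x_Y = 29.7 − 12x_Y − 4x_Z = 0, so x_Y = 2.475 − (1/3)x_Z.
For Z: ∂π/∂x_Z = 42.7 − 8x_Z − 4x_Y = 0 ⇒ x_Z = 5.3375 − 0.5x_Y.
Plugging x_Z into Y's best response: x_Y = 2.475 − (1/3)(5.3375 − 0.5x_Y) ⇒ (5/6)x_Y = 167/240, so x_Y = 0.835.
Then x_Z = 5.3375 − 0.5·0.835 = 4.92.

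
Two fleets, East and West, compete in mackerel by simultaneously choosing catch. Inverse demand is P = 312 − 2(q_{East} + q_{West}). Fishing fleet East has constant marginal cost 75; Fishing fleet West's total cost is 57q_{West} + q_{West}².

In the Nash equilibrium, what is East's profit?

4158.72

Fishing fleet East's profit: π = q_{East}(312 − 2(q_{East} + q_{West})) − 75q_{East}.
∂π/∂q_{East} = 237 − 4q_{East} − 2q_{West} = 0, so q_{East} = 59.25 − 0.5q_{West}.
For West: ∂π/∂q_{West} = 255 − 6q_{West} − 2q_{East} = 0 ⇒ q_{West} = 42.5 − (1/3)q_{East}.
Plugging q_{West} into East's best response: q_{East} = 59.25 − 0.5(42.5 − (1/3)q_{East}) ⇒ (5/6)q_{East} = 38, so q_{East} = 45.6.
Then q_{West} = 42.5 − (1/3)·45.6 = 27.3.
Price P = 312 − 2·72.9 = 166.2.
East's profit: (166.2 − 75)·45.6 = 4158.72.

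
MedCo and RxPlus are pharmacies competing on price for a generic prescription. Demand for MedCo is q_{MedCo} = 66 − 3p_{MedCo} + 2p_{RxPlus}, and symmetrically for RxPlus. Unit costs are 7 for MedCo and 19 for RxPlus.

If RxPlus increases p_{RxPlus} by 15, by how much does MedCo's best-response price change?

5

MedCo's profit: π = (p_{MedCo} − 7)(66 − 3p_{MedCo} + 2p_{RxPlus}).
∂π/∂p_{MedCo} = 87 − 6p_{MedCo} + 2p_{RxPlus} = 0 ⇒ p_{MedCo} = 14.5 + (1/3)p_{RxPlus}.
The reaction-function slope is 1/3, so a 15-unit rise in p_{RxPlus} moves p_{MedCo} by 1/3 × 15 = 5. MedCo's best response rises — the actions are strategic complements.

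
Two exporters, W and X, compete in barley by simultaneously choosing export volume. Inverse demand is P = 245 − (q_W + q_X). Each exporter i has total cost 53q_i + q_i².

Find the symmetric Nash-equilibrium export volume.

Exporter W's profit: π = q_W(245 − (q_W + q_X)) − 53q_W − q_W².
∂π/∂q_W = 192 − 4q_W − q_X = 0, so q_W = 48 − 0.25q_X.
By symmetry q_X = q_W; substituting into the reaction function, 1.25q_W = 48 and q_W = 38.4.

38.4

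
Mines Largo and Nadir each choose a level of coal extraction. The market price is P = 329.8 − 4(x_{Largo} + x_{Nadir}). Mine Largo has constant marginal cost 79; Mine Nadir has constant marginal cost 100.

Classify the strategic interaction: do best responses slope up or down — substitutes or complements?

Mine Largo's profit: π = x_{Largo}(329.8 − 4(x_{Largo} + x_{Nadir})) − 79x_{Largo}.
∂π/∂x_{Largo} = 250.8 − 8x_{Largo} − 4x_{Nadir} = 0, so x_{Largo} = 31.35 − 0.5x_{Nadir}.
The best-response slope dx_{Largo}/dx_{Nadir} = −0.5 < 0: the reaction function is downward-sloping, so the choices are strategic substitutes.

strategic substitutes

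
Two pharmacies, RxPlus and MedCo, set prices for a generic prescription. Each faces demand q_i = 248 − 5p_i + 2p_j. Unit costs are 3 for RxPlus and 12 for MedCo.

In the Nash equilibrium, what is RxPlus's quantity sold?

154.0625

RxPlus's profit: π = (p_{RxPlus} − 3)(248 − 5p_{RxPlus} + 2p_{MedCo}).
∂π/∂p_{RxPlus} = 263 − 10p_{RxPlus} + 2p_{MedCo} = 0 ⇒ p_{RxPlus} = 26.3 + 0.2p_{MedCo}.
Similarly p_{MedCo} = 30.8 + 0.2p_{RxPlus}.
Plugging p_{MedCo} into RxPlus's best response: p_{RxPlus} = 26.3 + 0.2(30.8 + 0.2p_{RxPlus}) ⇒ 0.96p_{RxPlus} = 32.46, so p_{RxPlus} = 33.8125.
Then p_{MedCo} = 30.8 + 0.2·33.8125 = 37.5625.
q_{RxPlus} = 248 − 5·33.8125 + 2·37.5625 = 154.0625.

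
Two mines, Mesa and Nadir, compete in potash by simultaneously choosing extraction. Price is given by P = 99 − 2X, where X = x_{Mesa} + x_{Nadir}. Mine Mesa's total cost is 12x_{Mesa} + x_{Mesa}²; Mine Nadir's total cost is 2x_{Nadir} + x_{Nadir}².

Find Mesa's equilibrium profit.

315.1875

Mine Mesa's profit: π = x_{Mesa}(99 − 2(x_{Mesa} + x_{Nadir})) − 12x_{Mesa} − x_{Mesa}².
∂π/∂x_{Mesa} = 87 − 6x_{Mesa} − 2x_{Nadir} = 0, so x_{Mesa} = 14.5 − (1/3)x_{Nadir}.
By the same steps for Nadir: x_{Nadir} = 97/6 − (1/3)x_{Mesa}.
Solving the two reaction functions simultaneously: (1 − (−1/3)(−1/3))x_{Mesa} = 14.5 − (1/3)·(97/6), so (8/9)x_{Mesa} = 82/9 and x_{Mesa} = 10.25.
Then x_{Nadir} = 97/6 − (1/3)·10.25 = 12.75.
Price P = 99 − 2·23 = 53.
Mesa's profit: (53 − 12)·10.25 − (10.25)² = 315.1875.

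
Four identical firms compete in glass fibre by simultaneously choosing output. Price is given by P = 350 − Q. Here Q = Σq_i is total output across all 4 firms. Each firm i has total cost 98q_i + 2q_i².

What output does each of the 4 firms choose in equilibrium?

A representative firm's profit is π_i = q_i(350 − Q) − 98q_i − 2q_i², with Q = q_i + Σ_{j≠i} q_j.
First-order condition: 252 − 6q_i − Σ_{j≠i} q_j = 0.
With identical firms, set every q_j = q: then 252 − 6q − 3q = 0, i.e. q = 252/9 = 28.

28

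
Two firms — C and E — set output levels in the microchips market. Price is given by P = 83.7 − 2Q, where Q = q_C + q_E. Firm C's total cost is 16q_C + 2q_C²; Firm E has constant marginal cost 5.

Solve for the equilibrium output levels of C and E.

Firm C's profit: π = q_C(83.7 − 2(q_C + q_E)) − 16q_C − 2q_C².
∂π/∂q_C = 67.7 − 8q_C − 2q_E = 0, so q_C = 8.4625 − 0.25q_E.
For E: ∂π/∂q_E = 78.7 − 4q_E − 2q_C = 0 ⇒ q_E = 19.675 − 0.5q_C.
Plugging q_E into C's best response: q_C = 8.4625 − 0.25(19.675 − 0.5q_C) ⇒ 0.875q_C = 567/160, so q_C = 4.05.
Then q_E = 19.675 − 0.5·4.05 = 17.65.

4.05, 17.65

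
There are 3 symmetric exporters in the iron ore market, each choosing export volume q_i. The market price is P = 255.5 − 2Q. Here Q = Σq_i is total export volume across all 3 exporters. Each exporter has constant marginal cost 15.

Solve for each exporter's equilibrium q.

30.0625

A representative exporter's profit is π_i = q_i(255.5 − 2Q) − 15q_i, with Q = q_i + Σ_{j≠i} q_j.
First-order condition: 240.5 − 4q_i − 2Σ_{j≠i} q_j = 0.
In a symmetric equilibrium every exporter chooses the same q, so Σ_{j≠i} q_j = 2q. The condition becomes 240.5 − 8q = 0, giving q = 240.5/8 = 30.0625.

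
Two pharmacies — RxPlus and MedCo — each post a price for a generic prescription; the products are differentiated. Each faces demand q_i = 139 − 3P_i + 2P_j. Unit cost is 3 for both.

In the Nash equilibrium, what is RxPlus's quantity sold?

102

RxPlus's profit: π = (P_{RxPlus} − 3)(139 − 3P_{RxPlus} + 2P_{MedCo}).
∂π/∂P_{RxPlus} = 148 − 6P_{RxPlus} + 2P_{MedCo} = 0 ⇒ P_{RxPlus} = 74/3 + (1/3)P_{MedCo}.
The game is symmetric, so in equilibrium P_{MedCo} = P_{RxPlus}: the reaction function gives (2/3)P_{RxPlus} = 74/3, hence P_{RxPlus} = 37.
q_{RxPlus} = 139 − 3·37 + 2·37 = 102.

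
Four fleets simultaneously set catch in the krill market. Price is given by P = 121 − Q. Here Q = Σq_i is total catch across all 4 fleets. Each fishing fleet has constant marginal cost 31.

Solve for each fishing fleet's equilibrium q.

A representative fishing fleet's profit is π_i = q_i(121 − Q) − 31q_i, with Q = q_i + Σ_{j≠i} q_j.
First-order condition: 90 − 2q_i − Σ_{j≠i} q_j = 0.
With identical fishing fleets, set every q_j = q: then 90 − 2q − 3q = 0, i.e. q = 90/5 = 18.

18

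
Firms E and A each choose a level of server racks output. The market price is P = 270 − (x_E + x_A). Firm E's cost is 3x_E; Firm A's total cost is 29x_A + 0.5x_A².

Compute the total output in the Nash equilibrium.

155

Firm E's profit: π = x_E(270 − (x_E + x_A)) − 3x_E.
∂π/∂x_E = 267 − 2x_E − x_A = 0, so x_E = 133.5 − 0.5x_A.
For A: ∂π/∂x_A = 241 − 3x_A − x_E = 0 ⇒ x_A = 241/3 − (1/3)x_E.
Solving the two reaction functions simultaneously: (1 − (−0.5)(−1/3))x_E = 133.5 − 0.5·(241/3), so (5/6)x_E = 280/3 and x_E = 112.
Then x_A = 241/3 − (1/3)·112 = 43.
Total output: 112 + 43 = 155.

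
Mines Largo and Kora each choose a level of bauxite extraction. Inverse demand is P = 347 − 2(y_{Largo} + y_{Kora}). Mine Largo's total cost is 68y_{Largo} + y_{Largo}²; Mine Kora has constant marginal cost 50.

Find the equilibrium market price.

172.4

Mine Largo's profit: π = y_{Largo}(347 − 2(y_{Largo} + y_{Kora})) − 68y_{Largo} − y_{Largo}².
∂π/∂y_{Largo} = 279 − 6y_{Largo} − 2y_{Kora} = 0, so y_{Largo} = 46.5 − (1/3)y_{Kora}.
For Kora: ∂π/∂y_{Kora} = 297 − 4y_{Kora} − 2y_{Largo} = 0 ⇒ y_{Kora} = 74.25 − 0.5y_{Largo}.
Plugging y_{Kora} into Largo's best response: y_{Largo} = 46.5 − (1/3)(74.25 − 0.5y_{Largo}) ⇒ (5/6)y_{Largo} = 21.75, so y_{Largo} = 26.1.
Then y_{Kora} = 74.25 − 0.5·26.1 = 61.2.
Equilibrium price: P = 347 − 2·87.3 = 172.4.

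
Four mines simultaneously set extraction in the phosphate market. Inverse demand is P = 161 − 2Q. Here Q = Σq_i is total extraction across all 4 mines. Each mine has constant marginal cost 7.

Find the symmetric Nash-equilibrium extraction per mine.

15.4

A representative mine's profit is π_i = q_i(161 − 2Q) − 7q_i, with Q = q_i + Σ_{j≠i} q_j.
First-order condition: 154 − 4q_i − 2Σ_{j≠i} q_j = 0.
In a symmetric equilibrium every mine chooses the same q, so Σ_{j≠i} q_j = 3q. The condition becomes 154 − 10q = 0, giving q = 154/10 = 15.4.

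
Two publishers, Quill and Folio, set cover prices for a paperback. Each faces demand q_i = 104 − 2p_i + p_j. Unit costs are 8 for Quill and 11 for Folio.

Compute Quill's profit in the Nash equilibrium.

2099.52

Quill's profit: π = (p_{Quill} − 8)(104 − 2p_{Quill} + p_{Folio}).
∂π/∂p_{Quill} = 120 − 4p_{Quill} + p_{Folio} = 0 ⇒ p_{Quill} = 30 + 0.25p_{Folio}.
Similarly p_{Folio} = 31.5 + 0.25p_{Quill}.
Solving the two reaction functions simultaneously: (1 − (0.25)(0.25))p_{Quill} = 30 + 0.25·31.5, so 0.9375p_{Quill} = 37.875 and p_{Quill} = 40.4.
Then p_{Folio} = 31.5 + 0.25·40.4 = 41.6.
q_{Quill} = 104 − 2·40.4 + 41.6 = 64.8.
Profit = (40.4 − 8)·64.8 = 2099.52.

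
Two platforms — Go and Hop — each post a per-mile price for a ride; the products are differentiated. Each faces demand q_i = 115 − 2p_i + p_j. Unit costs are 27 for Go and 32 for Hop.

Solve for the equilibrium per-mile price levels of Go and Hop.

Go's profit: π = (p_{Go} − 27)(115 − 2p_{Go} + p_{Hop}).
∂π/∂p_{Go} = 169 − 4p_{Go} + p_{Hop} = 0 ⇒ p_{Go} = 42.25 + 0.25p_{Hop}.
Similarly p_{Hop} = 44.75 + 0.25p_{Go}.
Solving the two reaction functions simultaneously: (1 − (0.25)(0.25))p_{Go} = 42.25 + 0.25·44.75, so 0.9375p_{Go} = 53.4375 and p_{Go} = 57.
Then p_{Hop} = 44.75 + 0.25·57 = 59.

57, 59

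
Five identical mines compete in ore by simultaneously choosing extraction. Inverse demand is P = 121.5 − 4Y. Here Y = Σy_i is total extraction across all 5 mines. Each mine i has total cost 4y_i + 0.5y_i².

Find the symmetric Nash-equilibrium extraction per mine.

A representative mine's profit is π_i = y_i(121.5 − 4Y) − 4y_i − 0.5y_i², with Y = y_i + Σ_{j≠i} y_j.
First-order condition: 117.5 − 9y_i − 4Σ_{j≠i} y_j = 0.
With identical mines, set every y_j = y: then 117.5 − 9y − 16y = 0, i.e. y = 117.5/25 = 4.7.

4.7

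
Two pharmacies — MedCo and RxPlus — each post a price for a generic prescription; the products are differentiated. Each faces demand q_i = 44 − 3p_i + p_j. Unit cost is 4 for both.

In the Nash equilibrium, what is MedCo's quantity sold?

21.6

MedCo's profit: π = (p_{MedCo} − 4)(44 − 3p_{MedCo} + p_{RxPlus}).
∂π/∂p_{MedCo} = 56 − 6p_{MedCo} + p_{RxPlus} = 0 ⇒ p_{MedCo} = 28/3 + (1/6)p_{RxPlus}.
The game is symmetric, so in equilibrium p_{RxPlus} = p_{MedCo}: the reaction function gives (5/6)p_{MedCo} = 28/3, hence p_{MedCo} = 11.2.
q_{MedCo} = 44 − 3·11.2 + 11.2 = 21.6.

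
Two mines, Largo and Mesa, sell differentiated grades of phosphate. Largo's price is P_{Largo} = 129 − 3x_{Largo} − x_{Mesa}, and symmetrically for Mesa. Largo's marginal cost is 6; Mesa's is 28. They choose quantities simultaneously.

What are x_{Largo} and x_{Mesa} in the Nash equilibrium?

Mine Largo's profit: π = x_{Largo}(129 − 3x_{Largo} − x_{Mesa}) − 6x_{Largo}.
∂π/∂x_{Largo} = 123 − 6x_{Largo} − x_{Mesa} = 0 ⇒ x_{Largo} = 20.5 − (1/6)x_{Mesa}.
Similarly x_{Mesa} = 101/6 − (1/6)x_{Largo}.
Substituting the second reaction function into the first: x_{Largo} = 20.5 − (1/6)(101/6 − (1/6)x_{Largo}), which gives (35/36)x_{Largo} = 637/36 ⇒ x_{Largo} = 18.2.
Then x_{Mesa} = 101/6 − (1/6)·18.2 = 13.8.

18.2, 13.8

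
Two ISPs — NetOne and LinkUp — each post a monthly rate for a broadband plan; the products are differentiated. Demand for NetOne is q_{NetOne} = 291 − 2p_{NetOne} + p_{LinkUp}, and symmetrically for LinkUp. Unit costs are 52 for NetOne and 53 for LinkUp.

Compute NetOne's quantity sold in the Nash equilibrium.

159.6

NetOne's profit: π = (p_{NetOne} − 52)(291 − 2p_{NetOne} + p_{LinkUp}).
∂π/∂p_{NetOne} = 395 − 4p_{NetOne} + p_{LinkUp} = 0 ⇒ p_{NetOne} = 98.75 + 0.25p_{LinkUp}.
Similarly p_{LinkUp} = 99.25 + 0.25p_{NetOne}.
Solving the two reaction functions simultaneously: (1 − (0.25)(0.25))p_{NetOne} = 98.75 + 0.25·99.25, so 0.9375p_{NetOne} = 123.5625 and p_{NetOne} = 131.8.
Then p_{LinkUp} = 99.25 + 0.25·131.8 = 132.2.
q_{NetOne} = 291 − 2·131.8 + 132.2 = 159.6.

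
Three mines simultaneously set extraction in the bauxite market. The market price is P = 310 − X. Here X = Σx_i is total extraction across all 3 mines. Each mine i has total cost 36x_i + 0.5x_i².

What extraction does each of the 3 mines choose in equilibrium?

A representative mine's profit is π_i = x_i(310 − X) − 36x_i − 0.5x_i², with X = x_i + Σ_{j≠i} x_j.
First-order condition: 274 − 3x_i − Σ_{j≠i} x_j = 0.
Imposing symmetry (x_j = x for all j) turns Σ_{j≠i} x_j into 2x, so 274 = 5x and x = 54.8.

54.8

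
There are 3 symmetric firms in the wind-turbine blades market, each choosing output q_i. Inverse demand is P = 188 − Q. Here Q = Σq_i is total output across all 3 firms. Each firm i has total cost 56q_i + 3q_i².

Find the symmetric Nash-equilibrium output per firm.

13.2

A representative firm's profit is π_i = q_i(188 − Q) − 56q_i − 3q_i², with Q = q_i + Σ_{j≠i} q_j.
First-order condition: 132 − 8q_i − Σ_{j≠i} q_j = 0.
In a symmetric equilibrium every firm chooses the same q, so Σ_{j≠i} q_j = 2q. The condition becomes 132 − 10q = 0, giving q = 132/10 = 13.2.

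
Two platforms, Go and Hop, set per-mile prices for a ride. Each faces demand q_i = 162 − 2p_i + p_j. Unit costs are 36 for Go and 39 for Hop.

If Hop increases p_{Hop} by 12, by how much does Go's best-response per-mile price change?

Go's profit: π = (p_{Go} − 36)(162 − 2p_{Go} + p_{Hop}).
∂π/∂p_{Go} = 234 − 4p_{Go} + p_{Hop} = 0 ⇒ p_{Go} = 58.5 + 0.25p_{Hop}.
The reaction-function slope is 0.25, so a 12-unit rise in p_{Hop} moves p_{Go} by 0.25 × 12 = 3. Go's best response rises — the actions are strategic complements.

3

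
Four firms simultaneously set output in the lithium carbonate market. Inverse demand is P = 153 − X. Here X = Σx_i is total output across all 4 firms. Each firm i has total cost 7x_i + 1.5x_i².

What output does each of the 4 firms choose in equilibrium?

18.25

A representative firm's profit is π_i = x_i(153 − X) − 7x_i − 1.5x_i², with X = x_i + Σ_{j≠i} x_j.
First-order condition: 146 − 5x_i − Σ_{j≠i} x_j = 0.
With identical firms, set every x_j = x: then 146 − 5x − 3x = 0, i.e. x = 146/8 = 18.25.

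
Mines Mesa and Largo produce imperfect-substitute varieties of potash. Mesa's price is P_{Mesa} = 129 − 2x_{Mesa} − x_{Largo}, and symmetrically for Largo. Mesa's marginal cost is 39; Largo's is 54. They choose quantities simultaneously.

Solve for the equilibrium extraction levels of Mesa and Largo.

19, 14

Mine Mesa's profit: π = x_{Mesa}(129 − 2x_{Mesa} − x_{Largo}) − 39x_{Mesa}.
∂π/∂x_{Mesa} = 90 − 4x_{Mesa} − x_{Largo} = 0 ⇒ x_{Mesa} = 22.5 − 0.25x_{Largo}.
Similarly x_{Largo} = 18.75 − 0.25x_{Mesa}.
Solving the two reaction functions simultaneously: (1 − (−0.25)(−0.25))x_{Mesa} = 22.5 − 0.25·18.75, so 0.9375x_{Mesa} = 17.8125 and x_{Mesa} = 19.
Then x_{Largo} = 18.75 − 0.25·19 = 14.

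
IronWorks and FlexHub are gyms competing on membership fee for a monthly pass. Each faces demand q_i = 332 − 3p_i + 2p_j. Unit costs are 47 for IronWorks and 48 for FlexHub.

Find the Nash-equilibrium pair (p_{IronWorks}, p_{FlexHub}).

118.4375, 118.8125

IronWorks's profit: π = (p_{IronWorks} − 47)(332 − 3p_{IronWorks} + 2p_{FlexHub}).
∂π/∂p_{IronWorks} = 473 − 6p_{IronWorks} + 2p_{FlexHub} = 0 ⇒ p_{IronWorks} = 473/6 + (1/3)p_{FlexHub}.
Similarly p_{FlexHub} = 238/3 + (1/3)p_{IronWorks}.
Plugging p_{FlexHub} into IronWorks's best response: p_{IronWorks} = 473/6 + (1/3)(238/3 + (1/3)p_{IronWorks}) ⇒ (8/9)p_{IronWorks} = 1895/18, so p_{IronWorks} = 118.4375.
Then p_{FlexHub} = 238/3 + (1/3)·118.4375 = 118.8125.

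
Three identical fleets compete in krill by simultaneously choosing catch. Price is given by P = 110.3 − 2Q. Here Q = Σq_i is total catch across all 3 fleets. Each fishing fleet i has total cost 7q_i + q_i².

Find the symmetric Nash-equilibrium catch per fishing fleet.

10.33

A representative fishing fleet's profit is π_i = q_i(110.3 − 2Q) − 7q_i − q_i², with Q = q_i + Σ_{j≠i} q_j.
First-order condition: 103.3 − 6q_i − 2Σ_{j≠i} q_j = 0.
In a symmetric equilibrium every fishing fleet chooses the same q, so Σ_{j≠i} q_j = 2q. The condition becomes 103.3 − 10q = 0, giving q = 103.3/10 = 10.33.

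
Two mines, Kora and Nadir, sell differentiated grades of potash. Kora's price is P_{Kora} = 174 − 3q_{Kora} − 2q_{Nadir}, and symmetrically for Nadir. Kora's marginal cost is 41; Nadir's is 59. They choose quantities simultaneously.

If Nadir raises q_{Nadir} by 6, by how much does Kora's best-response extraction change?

Mine Kora's profit: π = q_{Kora}(174 − 3q_{Kora} − 2q_{Nadir}) − 41q_{Kora}.
∂π/∂q_{Kora} = 133 − 6q_{Kora} − 2q_{Nadir} = 0 ⇒ q_{Kora} = 133/6 − (1/3)q_{Nadir}.
The reaction-function slope is −1/3, so a 6-unit rise in q_{Nadir} moves q_{Kora} by −1/3 × 6 = −2. Kora's best response falls — the actions are strategic substitutes.

-2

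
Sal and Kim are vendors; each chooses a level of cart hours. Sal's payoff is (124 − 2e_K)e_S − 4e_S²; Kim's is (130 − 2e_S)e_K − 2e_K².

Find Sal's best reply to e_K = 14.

Expanding Sal's payoff: 124e_S − 2e_Ke_S − 4e_S².
∂π/∂e_S = 124 − 2e_K − 8e_S = 0, so e_S = 15.5 − 0.25e_K.
At e_K = 14: e_S = 15.5 − 0.25·14 = 12.

12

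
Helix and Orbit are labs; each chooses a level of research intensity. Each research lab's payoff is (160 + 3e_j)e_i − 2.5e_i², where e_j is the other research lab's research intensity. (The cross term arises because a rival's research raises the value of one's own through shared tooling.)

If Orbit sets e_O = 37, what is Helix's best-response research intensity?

Helix's payoff is (160 + 3e_O)e_H − 2.5e_H².
∂π/∂e_H = 160 + 3e_O − 5e_H = 0, so e_H = 32 + 0.6e_O.
At e_O = 37: e_H = 32 + 0.6·37 = 54.2.

54.2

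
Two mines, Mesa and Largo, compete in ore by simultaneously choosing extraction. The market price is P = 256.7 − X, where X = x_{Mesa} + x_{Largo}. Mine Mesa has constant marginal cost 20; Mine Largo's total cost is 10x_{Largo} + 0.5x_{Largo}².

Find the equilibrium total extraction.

Mine Mesa's profit: π = x_{Mesa}(256.7 − (x_{Mesa} + x_{Largo})) − 20x_{Mesa}.
∂π/∂x_{Mesa} = 236.7 − 2x_{Mesa} − x_{Largo} = 0, so x_{Mesa} = 118.35 − 0.5x_{Largo}.
For Largo: ∂π/∂x_{Largo} = 246.7 − 3x_{Largo} − x_{Mesa} = 0 ⇒ x_{Largo} = 2467/30 − (1/3)x_{Mesa}.
Substituting the second reaction function into the first: x_{Mesa} = 118.35 − 0.5(2467/30 − (1/3)x_{Mesa}), which gives (5/6)x_{Mesa} = 2317/30 ⇒ x_{Mesa} = 92.68.
Then x_{Largo} = 2467/30 − (1/3)·92.68 = 51.34.
Total extraction: 92.68 + 51.34 = 144.02.

144.02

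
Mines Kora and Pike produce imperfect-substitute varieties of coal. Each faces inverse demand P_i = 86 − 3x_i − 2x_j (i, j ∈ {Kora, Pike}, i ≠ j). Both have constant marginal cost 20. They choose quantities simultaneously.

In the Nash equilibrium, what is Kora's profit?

Mine Kora's profit: π = x_{Kora}(86 − 3x_{Kora} − 2x_{Pike}) − 20x_{Kora}.
∂π/∂x_{Kora} = 66 − 6x_{Kora} − 2x_{Pike} = 0 ⇒ x_{Kora} = 11 − (1/3)x_{Pike}.
Setting x_{Kora} = x_{Pike} in the reaction function: x_{Kora} = 11 − (1/3)x_{Kora}, so x_{Kora} = 11 / (4/3) = 8.25.
P_{Kora} = 86 − 3·8.25 − 2·8.25 = 44.75.
Profit = (44.75 − 20)·8.25 = 204.1875.

204.1875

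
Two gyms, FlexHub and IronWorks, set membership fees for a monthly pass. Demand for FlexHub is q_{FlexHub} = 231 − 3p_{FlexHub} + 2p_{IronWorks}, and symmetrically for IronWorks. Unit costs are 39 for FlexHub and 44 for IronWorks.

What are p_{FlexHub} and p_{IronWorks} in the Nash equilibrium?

87.9375, 89.8125

FlexHub's profit: π = (p_{FlexHub} − 39)(231 − 3p_{FlexHub} + 2p_{IronWorks}).
∂π/∂p_{FlexHub} = 348 − 6p_{FlexHub} + 2p_{IronWorks} = 0 ⇒ p_{FlexHub} = 58 + (1/3)p_{IronWorks}.
Similarly p_{IronWorks} = 60.5 + (1/3)p_{FlexHub}.
Plugging p_{IronWorks} into FlexHub's best response: p_{FlexHub} = 58 + (1/3)(60.5 + (1/3)p_{FlexHub}) ⇒ (8/9)p_{FlexHub} = 469/6, so p_{FlexHub} = 87.9375.
Then p_{IronWorks} = 60.5 + (1/3)·87.9375 = 89.8125.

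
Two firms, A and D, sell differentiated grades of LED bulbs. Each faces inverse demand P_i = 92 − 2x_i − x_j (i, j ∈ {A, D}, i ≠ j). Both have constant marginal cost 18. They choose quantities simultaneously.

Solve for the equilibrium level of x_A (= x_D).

Firm A's profit: π = x_A(92 − 2x_A − x_D) − 18x_A.
∂π/∂x_A = 74 − 4x_A − x_D = 0 ⇒ x_A = 18.5 − 0.25x_D.
Setting x_A = x_D in the reaction function: x_A = 18.5 − 0.25x_A, so x_A = 18.5 / 1.25 = 14.8.

14.8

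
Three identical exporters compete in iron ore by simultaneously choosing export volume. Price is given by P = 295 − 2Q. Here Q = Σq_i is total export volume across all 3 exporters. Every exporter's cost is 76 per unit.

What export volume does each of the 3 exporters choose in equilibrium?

A representative exporter's profit is π_i = q_i(295 − 2Q) − 76q_i, with Q = q_i + Σ_{j≠i} q_j.
First-order condition: 219 − 4q_i − 2Σ_{j≠i} q_j = 0.
With identical exporters, set every q_j = q: then 219 − 4q − 4q = 0, i.e. q = 219/8 = 27.375.

27.375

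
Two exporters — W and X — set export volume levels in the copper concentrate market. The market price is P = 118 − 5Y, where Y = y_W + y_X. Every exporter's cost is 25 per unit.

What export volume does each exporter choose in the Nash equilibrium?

6.2

Exporter W's profit: π = y_W(118 − 5(y_W + y_X)) − 25y_W.
∂π/∂y_W = 93 − 10y_W − 5y_X = 0, so y_W = 9.3 − 0.5y_X.
By symmetry y_X = y_W; substituting into the reaction function, 1.5y_W = 9.3 and y_W = 6.2.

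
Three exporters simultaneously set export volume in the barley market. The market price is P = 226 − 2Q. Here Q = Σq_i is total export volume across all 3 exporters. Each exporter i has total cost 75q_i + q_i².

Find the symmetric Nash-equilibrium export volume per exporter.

A representative exporter's profit is π_i = q_i(226 − 2Q) − 75q_i − q_i², with Q = q_i + Σ_{j≠i} q_j.
First-order condition: 151 − 6q_i − 2Σ_{j≠i} q_j = 0.
Imposing symmetry (q_j = q for all j) turns Σ_{j≠i} q_j into 2q, so 151 = 10q and q = 15.1.

15.1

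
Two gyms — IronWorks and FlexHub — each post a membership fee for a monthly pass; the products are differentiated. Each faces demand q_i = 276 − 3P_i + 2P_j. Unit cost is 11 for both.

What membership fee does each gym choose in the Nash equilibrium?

IronWorks's profit: π = (P_{IronWorks} − 11)(276 − 3P_{IronWorks} + 2P_{FlexHub}).
∂π/∂P_{IronWorks} = 309 − 6P_{IronWorks} + 2P_{FlexHub} = 0 ⇒ P_{IronWorks} = 51.5 + (1/3)P_{FlexHub}.
Setting P_{IronWorks} = P_{FlexHub} in the reaction function: P_{IronWorks} = 51.5 + (1/3)P_{IronWorks}, so P_{IronWorks} = 51.5 / (2/3) = 77.25.

77.25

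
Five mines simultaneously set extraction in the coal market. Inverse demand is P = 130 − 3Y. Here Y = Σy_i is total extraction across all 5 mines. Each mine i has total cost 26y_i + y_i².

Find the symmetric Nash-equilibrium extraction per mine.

A representative mine's profit is π_i = y_i(130 − 3Y) − 26y_i − y_i², with Y = y_i + Σ_{j≠i} y_j.
First-order condition: 104 − 8y_i − 3Σ_{j≠i} y_j = 0.
With identical mines, set every y_j = y: then 104 − 8y − 12y = 0, i.e. y = 104/20 = 5.2.

5.2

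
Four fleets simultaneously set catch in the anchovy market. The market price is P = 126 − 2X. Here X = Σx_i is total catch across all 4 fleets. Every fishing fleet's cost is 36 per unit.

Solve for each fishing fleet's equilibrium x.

A representative fishing fleet's profit is π_i = x_i(126 − 2X) − 36x_i, with X = x_i + Σ_{j≠i} x_j.
First-order condition: 90 − 4x_i − 2Σ_{j≠i} x_j = 0.
Imposing symmetry (x_j = x for all j) turns Σ_{j≠i} x_j into 3x, so 90 = 10x and x = 9.

9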